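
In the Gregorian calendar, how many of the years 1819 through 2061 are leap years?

60

Multiples of 4 in [1819,2061]: 61.
Of those, multiples of 100: 2 (not leap unless ÷400).
Multiples of 400: 1.
Leap years = 61 − 2 + 1 = 60.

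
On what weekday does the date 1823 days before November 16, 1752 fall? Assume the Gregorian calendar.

Monday

First find the weekday of Nov 16, 1752. Doomsday rule: the anchor day for the 1700s is Sunday. For year 52: 52÷12 = 4 r 4, and 4÷4 = 1, so 4+4+1 = 9.
Sunday + 9 ≡ Tuesday — that's 1752's doomsday.
In November the doomsday date is Nov 7.
Nov 16 is 9 days after Nov 7; 9 mod 7 = 2, so Tuesday + 2 = Thursday.
1823 mod 7 = 3, so 1823 days before a Thursday is Thursday − 3 = Monday.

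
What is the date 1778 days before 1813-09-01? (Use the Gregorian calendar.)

−365 (one year) → Sep 1, 1812 (1413 left).
−366 (one year; includes Feb 29, 1812) → Sep 1, 1811 (1047 left).
−365 (one year) → Sep 1, 1810 (682 left).
−365 (one year) → Sep 1, 1809 (317 left).
−1 → Aug 31, 1809 (end of Aug, 31 days; 316 left).
−31 → Jul 31, 1809 (end of Jul, 31 days; 285 left).
−31 → Jun 30, 1809 (end of Jun, 30 days; 254 left).
−30 → May 31, 1809 (end of May, 31 days; 224 left).
−31 → Apr 30, 1809 (end of Apr, 30 days; 193 left).
−30 → Mar 31, 1809 (end of Mar, 31 days; 163 left).
−31 → Feb 28, 1809 (end of Feb, 28 days; 132 left).
−28 → Jan 31, 1809 (end of Jan, 31 days; 104 left).
−31 → Dec 31, 1808 (end of Dec, 31 days; 73 left).
−31 → Nov 30, 1808 (end of Nov, 30 days; 42 left).
−30 → Oct 31, 1808 (end of Oct, 31 days; 12 left).
−12 → Oct 19, 1808.

October 19, 1808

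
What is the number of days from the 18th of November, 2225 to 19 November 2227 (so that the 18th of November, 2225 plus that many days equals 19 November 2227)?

Nov 18, 2225 → Nov 18, 2226: 365 days.
Nov 18, 2226 → Dec 18, 2226: 30 days (November has 30).
Dec 18, 2226 → Jan 18, 2227: 31 days (December has 31).
Jan 18, 2227 → Feb 18, 2227: 31 days (January has 31).
Feb 18, 2227 → Mar 18, 2227: 28 days (February has 28).
Mar 18, 2227 → Apr 18, 2227: 31 days (March has 31).
Apr 18, 2227 → May 18, 2227: 30 days (April has 30).
May 18, 2227 → Jun 18, 2227: 31 days (May has 31).
Jun 18, 2227 → Jul 18, 2227: 30 days (June has 30).
Jul 18, 2227 → Aug 18, 2227: 31 days (July has 31).
Aug 18, 2227 → Sep 18, 2227: 31 days (August has 31).
Sep 18, 2227 → Oct 18, 2227: 30 days (September has 30).
Oct 18, 2227 → Nov 18, 2227: 31 days (October has 31).
Nov 18, 2227 → Nov 19, 2227: 1 days.
Total: 731 days.

731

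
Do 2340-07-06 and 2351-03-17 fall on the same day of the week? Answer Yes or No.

From Jul 6, 2340 to Mar 17, 2351 is 3906 days.
3906 mod 7 = 0, so they are the same weekday.
(Jul 6, 2340 is a Saturday; Mar 17, 2351 is a Saturday.)

Yes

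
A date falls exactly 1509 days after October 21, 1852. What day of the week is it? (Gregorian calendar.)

First find the weekday of Oct 21, 1852. Doomsday rule: the anchor day for the 1800s is Friday. For year 52: 52÷12 = 4 r 4, and 4÷4 = 1, so 4+4+1 = 9.
Friday + 9 ≡ Sunday — that's 1852's doomsday.
In October the doomsday date is Oct 10.
Oct 21 is 11 days after Oct 10; 11 mod 7 = 4, so Sunday + 4 = Thursday.
1509 mod 7 = 4, so 1509 days after a Thursday is Thursday + 4 = Monday.

Monday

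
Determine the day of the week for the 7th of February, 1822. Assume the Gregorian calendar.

Doomsday rule: the anchor day for the 1800s is Friday. For year 22: 22÷12 = 1 r 10, and 10÷4 = 2, so 1+10+2 = 13.
Friday + 13 ≡ Thursday — that's 1822's doomsday.
In February the doomsday date is Feb 28 (1822 is not a leap year).
Feb 7 is 21 days before Feb 28; 21 mod 7 = 0, so Thursday − 0 = Thursday.

Thursday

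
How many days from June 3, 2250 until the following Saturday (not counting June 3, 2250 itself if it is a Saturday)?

5

Jun 3, 2250 is a Monday.
From Monday to the next Saturday is 5 days.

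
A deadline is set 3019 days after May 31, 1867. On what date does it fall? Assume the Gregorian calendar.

September 5, 1875

+366 (one year; includes Feb 29, 1868) → May 31, 1868 (2653 left).
+365 (one year) → May 31, 1869 (2288 left).
+365 (one year) → May 31, 1870 (1923 left).
+365 (one year) → May 31, 1871 (1558 left).
+366 (one year; includes Feb 29, 1872) → May 31, 1872 (1192 left).
+365 (one year) → May 31, 1873 (827 left).
+365 (one year) → May 31, 1874 (462 left).
+365 (one year) → May 31, 1875 (97 left).
May has 31 days: +1 → Jun 1, 1875 (96 left).
Jun has 30 days: +30 → Jul 1, 1875 (66 left).
Jul has 31 days: +31 → Aug 1, 1875 (35 left).
Aug has 31 days: +31 → Sep 1, 1875 (4 left).
+4 → Sep 5, 1875.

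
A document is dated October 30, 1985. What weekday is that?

Doomsday rule: the anchor day for the 1900s is Wednesday. For year 85: 85÷12 = 7 r 1, and 1÷4 = 0, so 7+1+0 = 8.
Wednesday + 8 ≡ Thursday — that's 1985's doomsday.
In October the doomsday date is Oct 10.
Oct 30 is 20 days after Oct 10; 20 mod 7 = 6, so Thursday + 6 = Wednesday.

Wednesday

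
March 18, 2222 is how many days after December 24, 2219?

815

Dec 24, 2219 → Dec 24, 2220: 366 days (Feb 29, 2220 is in that span).
Dec 24, 2220 → Dec 24, 2221: 365 days.
Dec 24, 2221 → Jan 24, 2222: 31 days (December has 31).
Jan 24, 2222 → Feb 24, 2222: 31 days (January has 31).
Feb 24, 2222 → Mar 18, 2222: 22 days.
Total: 815 days.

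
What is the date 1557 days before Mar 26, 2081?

December 20, 2076

−365 (one year) → Mar 26, 2080 (1192 left).
−366 (one year; includes Feb 29, 2080) → Mar 26, 2079 (826 left).
−365 (one year) → Mar 26, 2078 (461 left).
−365 (one year) → Mar 26, 2077 (96 left).
−26 → Feb 28, 2077 (end of Feb, 28 days; 70 left).
−28 → Jan 31, 2077 (end of Jan, 31 days; 42 left).
−31 → Dec 31, 2076 (end of Dec, 31 days; 11 left).
−11 → Dec 20, 2076.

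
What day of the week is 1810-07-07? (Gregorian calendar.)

Doomsday rule: the anchor day for the 1800s is Friday. For year 10: 10÷12 = 0 r 10, and 10÷4 = 2, so 0+10+2 = 12.
Friday + 12 ≡ Wednesday — that's 1810's doomsday.
In July the doomsday date is Jul 11.
Jul 7 is 4 days before Jul 11; 4 mod 7 = 4, so Wednesday − 4 = Saturday.

Saturday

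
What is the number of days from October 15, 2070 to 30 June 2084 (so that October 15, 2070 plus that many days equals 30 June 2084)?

5007

Oct 15, 2070 → Oct 15, 2071: 365 days.
Oct 15, 2071 → Oct 15, 2072: 366 days (Feb 29, 2072 is in that span).
Oct 15, 2072 → Oct 15, 2073: 365 days.
Oct 15, 2073 → Oct 15, 2074: 365 days.
Oct 15, 2074 → Oct 15, 2075: 365 days.
Oct 15, 2075 → Oct 15, 2076: 366 days (Feb 29, 2076 is in that span).
Oct 15, 2076 → Oct 15, 2077: 365 days.
Oct 15, 2077 → Oct 15, 2078: 365 days.
Oct 15, 2078 → Oct 15, 2079: 365 days.
Oct 15, 2079 → Oct 15, 2080: 366 days (Feb 29, 2080 is in that span).
Oct 15, 2080 → Oct 15, 2081: 365 days.
Oct 15, 2081 → Oct 15, 2082: 365 days.
Oct 15, 2082 → Oct 15, 2083: 365 days.
Oct 15, 2083 → Nov 15, 2083: 31 days (October has 31).
Nov 15, 2083 → Dec 15, 2083: 30 days (November has 30).
Dec 15, 2083 → Jan 15, 2084: 31 days (December has 31).
Jan 15, 2084 → Feb 15, 2084: 31 days (January has 31).
Feb 15, 2084 → Mar 15, 2084: 29 days (February has 29).
Mar 15, 2084 → Apr 15, 2084: 31 days (March has 31).
Apr 15, 2084 → May 15, 2084: 30 days (April has 30).
May 15, 2084 → Jun 15, 2084: 31 days (May has 31).
Jun 15, 2084 → Jun 30, 2084: 15 days.
Total: 5007 days.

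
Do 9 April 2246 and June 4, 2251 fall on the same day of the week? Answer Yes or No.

From Apr 9, 2246 to Jun 4, 2251 is 1882 days.
1882 mod 7 = 6, so they are different weekdays.
(Apr 9, 2246 is a Thursday; Jun 4, 2251 is a Wednesday.)

No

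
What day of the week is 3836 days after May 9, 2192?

First find the weekday of May 9, 2192. Doomsday rule: the anchor day for the 2100s is Sunday. For year 92: 92÷12 = 7 r 8, and 8÷4 = 2, so 7+8+2 = 17.
Sunday + 17 ≡ Wednesday — that's 2192's doomsday.
In May the doomsday date is May 9.
May 9 is the doomsday itself: Wednesday.
3836 mod 7 = 0, so 3836 days after a Wednesday is Wednesday + 0 = Wednesday.

Wednesday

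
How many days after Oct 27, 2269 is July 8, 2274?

Oct 27, 2269 → Oct 27, 2270: 365 days.
Oct 27, 2270 → Oct 27, 2271: 365 days.
Oct 27, 2271 → Oct 27, 2272: 366 days (Feb 29, 2272 is in that span).
Oct 27, 2272 → Oct 27, 2273: 365 days.
Oct 27, 2273 → Nov 27, 2273: 31 days (October has 31).
Nov 27, 2273 → Dec 27, 2273: 30 days (November has 30).
Dec 27, 2273 → Jan 27, 2274: 31 days (December has 31).
Jan 27, 2274 → Feb 27, 2274: 31 days (January has 31).
Feb 27, 2274 → Mar 27, 2274: 28 days (February has 28).
Mar 27, 2274 → Apr 27, 2274: 31 days (March has 31).
Apr 27, 2274 → May 27, 2274: 30 days (April has 30).
May 27, 2274 → Jun 27, 2274: 31 days (May has 31).
Jun 27, 2274 → Jul 8, 2274: 11 days.
Total: 1715 days.

1715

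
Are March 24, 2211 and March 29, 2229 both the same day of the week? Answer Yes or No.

Yes

From Mar 24, 2211 to Mar 29, 2229 is 6580 days.
6580 mod 7 = 0, so they are the same weekday.
(Mar 24, 2211 is a Sunday; Mar 29, 2229 is a Sunday.)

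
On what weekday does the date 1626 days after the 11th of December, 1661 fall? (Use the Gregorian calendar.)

First find the weekday of Dec 11, 1661. Doomsday rule: the anchor day for the 1600s is Tuesday. For year 61: 61÷12 = 5 r 1, and 1÷4 = 0, so 5+1+0 = 6.
Tuesday + 6 ≡ Monday — that's 1661's doomsday.
In December the doomsday date is Dec 12.
Dec 11 is 1 day before Dec 12; 1 mod 7 = 1, so Monday − 1 = Sunday.
1626 mod 7 = 2, so 1626 days after a Sunday is Sunday + 2 = Tuesday.

Tuesday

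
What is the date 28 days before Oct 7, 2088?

September 9, 2088

−7 → Sep 30, 2088 (end of Sep, 30 days; 21 left).
−21 → Sep 9, 2088.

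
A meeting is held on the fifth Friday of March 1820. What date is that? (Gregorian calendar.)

March 31, 1820

March 1, 1820 is a Wednesday.
The first Friday is therefore March 3 (2 days later).
The fifth Friday is 3 + 4×7 = March 31.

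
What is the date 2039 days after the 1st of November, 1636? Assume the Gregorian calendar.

+365 (one year) → Nov 1, 1637 (1674 left).
+365 (one year) → Nov 1, 1638 (1309 left).
+365 (one year) → Nov 1, 1639 (944 left).
+366 (one year; includes Feb 29, 1640) → Nov 1, 1640 (578 left).
+365 (one year) → Nov 1, 1641 (213 left).
Nov has 30 days: +30 → Dec 1, 1641 (183 left).
Dec has 31 days: +31 → Jan 1, 1642 (152 left).
Jan has 31 days: +31 → Feb 1, 1642 (121 left).
Feb has 28 days: +28 → Mar 1, 1642 (93 left).
Mar has 31 days: +31 → Apr 1, 1642 (62 left).
Apr has 30 days: +30 → May 1, 1642 (32 left).
May has 31 days: +31 → Jun 1, 1642 (1 left).
+1 → Jun 2, 1642.

June 2, 1642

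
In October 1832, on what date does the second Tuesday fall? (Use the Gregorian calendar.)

October 1, 1832 is a Monday.
The first Tuesday is therefore October 2 (1 days later).
The second Tuesday is 2 + 1×7 = October 9.

October 9, 1832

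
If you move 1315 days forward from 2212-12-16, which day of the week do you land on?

First find the weekday of Dec 16, 2212. Doomsday rule: the anchor day for the 2200s is Friday. For year 12: 12÷12 = 1 r 0, and 0÷4 = 0, so 1+0+0 = 1.
Friday + 1 ≡ Saturday — that's 2212's doomsday.
In December the doomsday date is Dec 12.
Dec 16 is 4 days after Dec 12; 4 mod 7 = 4, so Saturday + 4 = Wednesday.
1315 mod 7 = 6, so 1315 days after a Wednesday is Wednesday + 6 = Tuesday.

Tuesday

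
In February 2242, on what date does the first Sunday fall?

February 6, 2242

February 1, 2242 is a Tuesday.
The first Sunday is therefore February 6 (5 days later).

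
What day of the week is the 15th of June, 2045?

Doomsday rule: the anchor day for the 2000s is Tuesday. For year 45: 45÷12 = 3 r 9, and 9÷4 = 2, so 3+9+2 = 14.
Tuesday + 14 ≡ Tuesday — that's 2045's doomsday.
In June the doomsday date is Jun 6.
Jun 15 is 9 days after Jun 6; 9 mod 7 = 2, so Tuesday + 2 = Thursday.

Thursday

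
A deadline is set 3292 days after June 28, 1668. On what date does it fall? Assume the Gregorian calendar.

July 3, 1677

+365 (one year) → Jun 28, 1669 (2927 left).
+365 (one year) → Jun 28, 1670 (2562 left).
+365 (one year) → Jun 28, 1671 (2197 left).
+366 (one year; includes Feb 29, 1672) → Jun 28, 1672 (1831 left).
+365 (one year) → Jun 28, 1673 (1466 left).
+365 (one year) → Jun 28, 1674 (1101 left).
+365 (one year) → Jun 28, 1675 (736 left).
+366 (one year; includes Feb 29, 1676) → Jun 28, 1676 (370 left).
Jun has 30 days: +3 → Jul 1, 1676 (367 left).
Jul has 31 days: +31 → Aug 1, 1676 (336 left).
Aug has 31 days: +31 → Sep 1, 1676 (305 left).
Sep has 30 days: +30 → Oct 1, 1676 (275 left).
Oct has 31 days: +31 → Nov 1, 1676 (244 left).
Nov has 30 days: +30 → Dec 1, 1676 (214 left).
Dec has 31 days: +31 → Jan 1, 1677 (183 left).
Jan has 31 days: +31 → Feb 1, 1677 (152 left).
Feb has 28 days: +28 → Mar 1, 1677 (124 left).
Mar has 31 days: +31 → Apr 1, 1677 (93 left).
Apr has 30 days: +30 → May 1, 1677 (63 left).
May has 31 days: +31 → Jun 1, 1677 (32 left).
Jun has 30 days: +30 → Jul 1, 1677 (2 left).
+2 → Jul 3, 1677.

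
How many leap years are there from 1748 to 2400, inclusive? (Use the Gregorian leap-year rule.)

Multiples of 4 in [1748,2400]: 164.
Of those, multiples of 100: 7 (not leap unless ÷400).
Multiples of 400: 2.
Leap years = 164 − 7 + 2 = 159.

159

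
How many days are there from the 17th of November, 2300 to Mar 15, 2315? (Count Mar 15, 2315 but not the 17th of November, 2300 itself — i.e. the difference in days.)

5231

Nov 17, 2300 → Nov 17, 2301: 365 days.
Nov 17, 2301 → Nov 17, 2302: 365 days.
Nov 17, 2302 → Nov 17, 2303: 365 days.
Nov 17, 2303 → Nov 17, 2304: 366 days (Feb 29, 2304 is in that span).
Nov 17, 2304 → Nov 17, 2305: 365 days.
Nov 17, 2305 → Nov 17, 2306: 365 days.
Nov 17, 2306 → Nov 17, 2307: 365 days.
Nov 17, 2307 → Nov 17, 2308: 366 days (Feb 29, 2308 is in that span).
Nov 17, 2308 → Nov 17, 2309: 365 days.
Nov 17, 2309 → Nov 17, 2310: 365 days.
Nov 17, 2310 → Nov 17, 2311: 365 days.
Nov 17, 2311 → Nov 17, 2312: 366 days (Feb 29, 2312 is in that span).
Nov 17, 2312 → Nov 17, 2313: 365 days.
Nov 17, 2313 → Nov 17, 2314: 365 days.
Nov 17, 2314 → Dec 17, 2314: 30 days (November has 30).
Dec 17, 2314 → Jan 17, 2315: 31 days (December has 31).
Jan 17, 2315 → Feb 17, 2315: 31 days (January has 31).
Feb 17, 2315 → Mar 15, 2315: 26 days.
Total: 5231 days.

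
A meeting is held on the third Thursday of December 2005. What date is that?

December 1, 2005 is a Thursday.
The first Thursday is therefore December 1 (same day).
The third Thursday is 1 + 2×7 = December 15.

December 15, 2005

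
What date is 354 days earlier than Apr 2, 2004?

−2 → Mar 31, 2004 (end of Mar, 31 days; 352 left).
−31 → Feb 29, 2004 (end of Feb, 29 days; 321 left).
−29 → Jan 31, 2004 (end of Jan, 31 days; 292 left).
−31 → Dec 31, 2003 (end of Dec, 31 days; 261 left).
−31 → Nov 30, 2003 (end of Nov, 30 days; 230 left).
−30 → Oct 31, 2003 (end of Oct, 31 days; 200 left).
−31 → Sep 30, 2003 (end of Sep, 30 days; 169 left).
−30 → Aug 31, 2003 (end of Aug, 31 days; 139 left).
−31 → Jul 31, 2003 (end of Jul, 31 days; 108 left).
−31 → Jun 30, 2003 (end of Jun, 30 days; 77 left).
−30 → May 31, 2003 (end of May, 31 days; 47 left).
−31 → Apr 30, 2003 (end of Apr, 30 days; 16 left).
−16 → Apr 14, 2003.

April 14, 2003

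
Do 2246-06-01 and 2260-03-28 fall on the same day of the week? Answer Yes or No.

From Jun 1, 2246 to Mar 28, 2260 is 5049 days.
5049 mod 7 = 2, so they are different weekdays.
(Jun 1, 2246 is a Monday; Mar 28, 2260 is a Wednesday.)

No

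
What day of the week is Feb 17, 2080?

Doomsday rule: the anchor day for the 2000s is Tuesday. For year 80: 80÷12 = 6 r 8, and 8÷4 = 2, so 6+8+2 = 16.
Tuesday + 16 ≡ Thursday — that's 2080's doomsday.
In February the doomsday date is Feb 29 (2080 is a leap year (divisible by 4)).
Feb 17 is 12 days before Feb 29; 12 mod 7 = 5, so Thursday − 5 = Saturday.

Saturday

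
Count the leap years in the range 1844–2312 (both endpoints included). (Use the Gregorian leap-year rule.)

Multiples of 4 in [1844,2312]: 118.
Of those, multiples of 100: 5 (not leap unless ÷400).
Multiples of 400: 1.
Leap years = 118 − 5 + 1 = 114.

114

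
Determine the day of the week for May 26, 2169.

Friday

Doomsday rule: the anchor day for the 2100s is Sunday. For year 69: 69÷12 = 5 r 9, and 9÷4 = 2, so 5+9+2 = 16.
Sunday + 16 ≡ Tuesday — that's 2169's doomsday.
In May the doomsday date is May 9.
May 26 is 17 days after May 9; 17 mod 7 = 3, so Tuesday + 3 = Friday.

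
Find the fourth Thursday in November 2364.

November 1, 2364 is a Sunday.
The first Thursday is therefore November 5 (4 days later).
The fourth Thursday is 5 + 3×7 = November 26.

November 26, 2364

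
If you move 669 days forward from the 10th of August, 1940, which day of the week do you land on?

Aug 10, 1940 is a Saturday.
669 mod 7 = 4, so 669 days after a Saturday is Saturday + 4 = Wednesday.

Wednesday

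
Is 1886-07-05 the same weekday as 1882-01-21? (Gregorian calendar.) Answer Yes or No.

No

From Jan 21, 1882 to Jul 5, 1886 is 1626 days.
1626 mod 7 = 2, so they are different weekdays.
(Jan 21, 1882 is a Saturday; Jul 5, 1886 is a Monday.)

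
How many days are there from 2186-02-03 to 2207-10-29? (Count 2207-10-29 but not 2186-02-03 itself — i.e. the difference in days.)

Feb 3, 2186 → Feb 3, 2187: 365 days.
Feb 3, 2187 → Feb 3, 2188: 365 days.
Feb 3, 2188 → Feb 3, 2189: 366 days (Feb 29, 2188 is in that span).
Feb 3, 2189 → Feb 3, 2190: 365 days.
Feb 3, 2190 → Feb 3, 2191: 365 days.
Feb 3, 2191 → Feb 3, 2192: 365 days.
Feb 3, 2192 → Feb 3, 2193: 366 days (Feb 29, 2192 is in that span).
Feb 3, 2193 → Feb 3, 2194: 365 days.
Feb 3, 2194 → Feb 3, 2195: 365 days.
Feb 3, 2195 → Feb 3, 2196: 365 days.
Feb 3, 2196 → Feb 3, 2197: 366 days (Feb 29, 2196 is in that span).
Feb 3, 2197 → Feb 3, 2198: 365 days.
Feb 3, 2198 → Feb 3, 2199: 365 days.
Feb 3, 2199 → Feb 3, 2200: 365 days.
Feb 3, 2200 → Feb 3, 2201: 365 days.
Feb 3, 2201 → Feb 3, 2202: 365 days.
Feb 3, 2202 → Feb 3, 2203: 365 days.
Feb 3, 2203 → Feb 3, 2204: 365 days.
Feb 3, 2204 → Feb 3, 2205: 366 days (Feb 29, 2204 is in that span).
Feb 3, 2205 → Feb 3, 2206: 365 days.
Feb 3, 2206 → Feb 3, 2207: 365 days.
Feb 3, 2207 → Mar 3, 2207: 28 days (February has 28).
Mar 3, 2207 → Apr 3, 2207: 31 days (March has 31).
Apr 3, 2207 → May 3, 2207: 30 days (April has 30).
May 3, 2207 → Jun 3, 2207: 31 days (May has 31).
Jun 3, 2207 → Jul 3, 2207: 30 days (June has 30).
Jul 3, 2207 → Aug 3, 2207: 31 days (July has 31).
Aug 3, 2207 → Sep 3, 2207: 31 days (August has 31).
Sep 3, 2207 → Oct 3, 2207: 30 days (September has 30).
Oct 3, 2207 → Oct 29, 2207: 26 days.
Total: 7937 days.

7937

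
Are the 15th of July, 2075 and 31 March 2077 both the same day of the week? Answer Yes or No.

From Jul 15, 2075 to Mar 31, 2077 is 625 days.
625 mod 7 = 2, so they are different weekdays.
(Jul 15, 2075 is a Monday; Mar 31, 2077 is a Wednesday.)

No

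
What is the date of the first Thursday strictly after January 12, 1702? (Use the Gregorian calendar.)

January 19, 1702

Jan 12, 1702 is a Thursday.
From Thursday to the next Thursday is 7 days.
Jan 12, 1702 + 7 = Jan 19, 1702.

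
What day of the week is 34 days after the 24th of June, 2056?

Friday

First find the weekday of Jun 24, 2056. Doomsday rule: the anchor day for the 2000s is Tuesday. For year 56: 56÷12 = 4 r 8, and 8÷4 = 2, so 4+8+2 = 14.
Tuesday + 14 ≡ Tuesday — that's 2056's doomsday.
In June the doomsday date is Jun 6.
Jun 24 is 18 days after Jun 6; 18 mod 7 = 4, so Tuesday + 4 = Saturday.
34 mod 7 = 6, so 34 days after a Saturday is Saturday + 6 = Friday.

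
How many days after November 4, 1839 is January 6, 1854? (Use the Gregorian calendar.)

Nov 4, 1839 → Nov 4, 1840: 366 days (Feb 29, 1840 is in that span).
Nov 4, 1840 → Nov 4, 1841: 365 days.
Nov 4, 1841 → Nov 4, 1842: 365 days.
Nov 4, 1842 → Nov 4, 1843: 365 days.
Nov 4, 1843 → Nov 4, 1844: 366 days (Feb 29, 1844 is in that span).
Nov 4, 1844 → Nov 4, 1845: 365 days.
Nov 4, 1845 → Nov 4, 1846: 365 days.
Nov 4, 1846 → Nov 4, 1847: 365 days.
Nov 4, 1847 → Nov 4, 1848: 366 days (Feb 29, 1848 is in that span).
Nov 4, 1848 → Nov 4, 1849: 365 days.
Nov 4, 1849 → Nov 4, 1850: 365 days.
Nov 4, 1850 → Nov 4, 1851: 365 days.
Nov 4, 1851 → Nov 4, 1852: 366 days (Feb 29, 1852 is in that span).
Nov 4, 1852 → Nov 4, 1853: 365 days.
Nov 4, 1853 → Dec 4, 1853: 30 days (November has 30).
Dec 4, 1853 → Jan 4, 1854: 31 days (December has 31).
Jan 4, 1854 → Jan 6, 1854: 2 days.
Total: 5177 days.

5177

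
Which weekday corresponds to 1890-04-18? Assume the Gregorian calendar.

Doomsday rule: the anchor day for the 1800s is Friday. For year 90: 90÷12 = 7 r 6, and 6÷4 = 1, so 7+6+1 = 14.
Friday + 14 ≡ Friday — that's 1890's doomsday.
In April the doomsday date is Apr 4.
Apr 18 is 14 days after Apr 4; 14 mod 7 = 0, so Friday + 0 = Friday.

Friday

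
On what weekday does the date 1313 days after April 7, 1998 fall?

Saturday

Apr 7, 1998 is a Tuesday.
1313 mod 7 = 4, so 1313 days after a Tuesday is Tuesday + 4 = Saturday.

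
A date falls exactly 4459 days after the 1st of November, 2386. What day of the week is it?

Saturday

Nov 1, 2386 is a Saturday.
4459 mod 7 = 0, so 4459 days after a Saturday is Saturday + 0 = Saturday.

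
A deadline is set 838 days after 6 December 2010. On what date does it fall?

March 23, 2013

+365 (one year) → Dec 6, 2011 (473 left).
+366 (one year; includes Feb 29, 2012) → Dec 6, 2012 (107 left).
Dec has 31 days: +26 → Jan 1, 2013 (81 left).
Jan has 31 days: +31 → Feb 1, 2013 (50 left).
Feb has 28 days: +28 → Mar 1, 2013 (22 left).
+22 → Mar 23, 2013.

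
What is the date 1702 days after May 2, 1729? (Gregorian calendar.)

December 29, 1733

+365 (one year) → May 2, 1730 (1337 left).
+365 (one year) → May 2, 1731 (972 left).
+366 (one year; includes Feb 29, 1732) → May 2, 1732 (606 left).
+365 (one year) → May 2, 1733 (241 left).
May has 31 days: +30 → Jun 1, 1733 (211 left).
Jun has 30 days: +30 → Jul 1, 1733 (181 left).
Jul has 31 days: +31 → Aug 1, 1733 (150 left).
Aug has 31 days: +31 → Sep 1, 1733 (119 left).
Sep has 30 days: +30 → Oct 1, 1733 (89 left).
Oct has 31 days: +31 → Nov 1, 1733 (58 left).
Nov has 30 days: +30 → Dec 1, 1733 (28 left).
+28 → Dec 29, 1733.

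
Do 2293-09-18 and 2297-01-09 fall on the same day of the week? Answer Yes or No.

No

From Sep 18, 2293 to Jan 9, 2297 is 1209 days.
1209 mod 7 = 5, so they are different weekdays.
(Sep 18, 2293 is a Monday; Jan 9, 2297 is a Saturday.)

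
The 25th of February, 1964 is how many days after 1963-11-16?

101

Nov 16, 1963 → Dec 16, 1963: 30 days (November has 30).
Dec 16, 1963 → Jan 16, 1964: 31 days (December has 31).
Jan 16, 1964 → Feb 16, 1964: 31 days (January has 31).
Feb 16, 1964 → Feb 25, 1964: 9 days.
Total: 101 days.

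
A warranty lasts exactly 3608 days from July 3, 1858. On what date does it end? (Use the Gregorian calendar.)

+365 (one year) → Jul 3, 1859 (3243 left).
+366 (one year; includes Feb 29, 1860) → Jul 3, 1860 (2877 left).
+365 (one year) → Jul 3, 1861 (2512 left).
+365 (one year) → Jul 3, 1862 (2147 left).
+365 (one year) → Jul 3, 1863 (1782 left).
+366 (one year; includes Feb 29, 1864) → Jul 3, 1864 (1416 left).
+365 (one year) → Jul 3, 1865 (1051 left).
+365 (one year) → Jul 3, 1866 (686 left).
+365 (one year) → Jul 3, 1867 (321 left).
Jul has 31 days: +29 → Aug 1, 1867 (292 left).
Aug has 31 days: +31 → Sep 1, 1867 (261 left).
Sep has 30 days: +30 → Oct 1, 1867 (231 left).
Oct has 31 days: +31 → Nov 1, 1867 (200 left).
Nov has 30 days: +30 → Dec 1, 1867 (170 left).
Dec has 31 days: +31 → Jan 1, 1868 (139 left).
Jan has 31 days: +31 → Feb 1, 1868 (108 left).
Feb has 29 days: +29 → Mar 1, 1868 (79 left).
Mar has 31 days: +31 → Apr 1, 1868 (48 left).
Apr has 30 days: +30 → May 1, 1868 (18 left).
+18 → May 19, 1868.

May 19, 1868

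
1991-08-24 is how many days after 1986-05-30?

May 30, 1986 → May 30, 1987: 365 days.
May 30, 1987 → May 30, 1988: 366 days (Feb 29, 1988 is in that span).
May 30, 1988 → May 30, 1989: 365 days.
May 30, 1989 → May 30, 1990: 365 days.
May 30, 1990 → May 30, 1991: 365 days.
May 30, 1991 → Jun 30, 1991: 31 days (May has 31).
Jun 30, 1991 → Jul 30, 1991: 30 days (June has 30).
Jul 30, 1991 → Aug 24, 1991: 25 days.
Total: 1912 days.

1912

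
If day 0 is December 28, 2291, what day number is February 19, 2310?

6627

Dec 28, 2291 → Dec 28, 2292: 366 days (Feb 29, 2292 is in that span).
Dec 28, 2292 → Dec 28, 2293: 365 days.
Dec 28, 2293 → Dec 28, 2294: 365 days.
Dec 28, 2294 → Dec 28, 2295: 365 days.
Dec 28, 2295 → Dec 28, 2296: 366 days (Feb 29, 2296 is in that span).
Dec 28, 2296 → Dec 28, 2297: 365 days.
Dec 28, 2297 → Dec 28, 2298: 365 days.
Dec 28, 2298 → Dec 28, 2299: 365 days.
Dec 28, 2299 → Dec 28, 2300: 365 days.
Dec 28, 2300 → Dec 28, 2301: 365 days.
Dec 28, 2301 → Dec 28, 2302: 365 days.
Dec 28, 2302 → Dec 28, 2303: 365 days.
Dec 28, 2303 → Dec 28, 2304: 366 days (Feb 29, 2304 is in that span).
Dec 28, 2304 → Dec 28, 2305: 365 days.
Dec 28, 2305 → Dec 28, 2306: 365 days.
Dec 28, 2306 → Dec 28, 2307: 365 days.
Dec 28, 2307 → Dec 28, 2308: 366 days (Feb 29, 2308 is in that span).
Dec 28, 2308 → Dec 28, 2309: 365 days.
Dec 28, 2309 → Jan 28, 2310: 31 days (December has 31).
Jan 28, 2310 → Feb 19, 2310: 22 days.
Total: 6627 days.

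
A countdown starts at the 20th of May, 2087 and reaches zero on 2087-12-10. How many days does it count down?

May 20, 2087 → Jun 20, 2087: 31 days (May has 31).
Jun 20, 2087 → Jul 20, 2087: 30 days (June has 30).
Jul 20, 2087 → Aug 20, 2087: 31 days (July has 31).
Aug 20, 2087 → Sep 20, 2087: 31 days (August has 31).
Sep 20, 2087 → Oct 20, 2087: 30 days (September has 30).
Oct 20, 2087 → Nov 20, 2087: 31 days (October has 31).
Nov 20, 2087 → Dec 10, 2087: 20 days.
Total: 204 days.

204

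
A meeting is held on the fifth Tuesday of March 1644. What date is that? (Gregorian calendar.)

March 29, 1644

March 1, 1644 is a Tuesday.
The first Tuesday is therefore March 1 (same day).
The fifth Tuesday is 1 + 4×7 = March 29.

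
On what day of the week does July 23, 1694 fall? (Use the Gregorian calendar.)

Friday

Doomsday rule: the anchor day for the 1600s is Tuesday. For year 94: 94÷12 = 7 r 10, and 10÷4 = 2, so 7+10+2 = 19.
Tuesday + 19 ≡ Sunday — that's 1694's doomsday.
In July the doomsday date is Jul 11.
Jul 23 is 12 days after Jul 11; 12 mod 7 = 5, so Sunday + 5 = Friday.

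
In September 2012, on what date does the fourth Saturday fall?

September 22, 2012

September 1, 2012 is a Saturday.
The first Saturday is therefore September 1 (same day).
The fourth Saturday is 1 + 3×7 = September 22.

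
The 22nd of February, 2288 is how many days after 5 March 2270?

6563

Mar 5, 2270 → Mar 5, 2271: 365 days.
Mar 5, 2271 → Mar 5, 2272: 366 days (Feb 29, 2272 is in that span).
Mar 5, 2272 → Mar 5, 2273: 365 days.
Mar 5, 2273 → Mar 5, 2274: 365 days.
Mar 5, 2274 → Mar 5, 2275: 365 days.
Mar 5, 2275 → Mar 5, 2276: 366 days (Feb 29, 2276 is in that span).
Mar 5, 2276 → Mar 5, 2277: 365 days.
Mar 5, 2277 → Mar 5, 2278: 365 days.
Mar 5, 2278 → Mar 5, 2279: 365 days.
Mar 5, 2279 → Mar 5, 2280: 366 days (Feb 29, 2280 is in that span).
Mar 5, 2280 → Mar 5, 2281: 365 days.
Mar 5, 2281 → Mar 5, 2282: 365 days.
Mar 5, 2282 → Mar 5, 2283: 365 days.
Mar 5, 2283 → Mar 5, 2284: 366 days (Feb 29, 2284 is in that span).
Mar 5, 2284 → Mar 5, 2285: 365 days.
Mar 5, 2285 → Mar 5, 2286: 365 days.
Mar 5, 2286 → Mar 5, 2287: 365 days.
Mar 5, 2287 → Apr 5, 2287: 31 days (March has 31).
Apr 5, 2287 → May 5, 2287: 30 days (April has 30).
May 5, 2287 → Jun 5, 2287: 31 days (May has 31).
Jun 5, 2287 → Jul 5, 2287: 30 days (June has 30).
Jul 5, 2287 → Aug 5, 2287: 31 days (July has 31).
Aug 5, 2287 → Sep 5, 2287: 31 days (August has 31).
Sep 5, 2287 → Oct 5, 2287: 30 days (September has 30).
Oct 5, 2287 → Nov 5, 2287: 31 days (October has 31).
Nov 5, 2287 → Dec 5, 2287: 30 days (November has 30).
Dec 5, 2287 → Jan 5, 2288: 31 days (December has 31).
Jan 5, 2288 → Feb 5, 2288: 31 days (January has 31).
Feb 5, 2288 → Feb 22, 2288: 17 days.
Total: 6563 days.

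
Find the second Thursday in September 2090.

September 14, 2090

September 1, 2090 is a Friday.
The first Thursday is therefore September 7 (6 days later).
The second Thursday is 7 + 1×7 = September 14.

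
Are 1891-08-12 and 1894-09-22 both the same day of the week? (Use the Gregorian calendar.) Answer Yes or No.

From Aug 12, 1891 to Sep 22, 1894 is 1137 days.
1137 mod 7 = 3, so they are different weekdays.
(Aug 12, 1891 is a Wednesday; Sep 22, 1894 is a Saturday.)

No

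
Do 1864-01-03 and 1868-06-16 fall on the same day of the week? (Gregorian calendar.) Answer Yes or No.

From Jan 3, 1864 to Jun 16, 1868 is 1626 days.
1626 mod 7 = 2, so they are different weekdays.
(Jan 3, 1864 is a Sunday; Jun 16, 1868 is a Tuesday.)

No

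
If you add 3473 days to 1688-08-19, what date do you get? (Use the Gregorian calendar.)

February 21, 1698

+365 (one year) → Aug 19, 1689 (3108 left).
+365 (one year) → Aug 19, 1690 (2743 left).
+365 (one year) → Aug 19, 1691 (2378 left).
+366 (one year; includes Feb 29, 1692) → Aug 19, 1692 (2012 left).
+365 (one year) → Aug 19, 1693 (1647 left).
+365 (one year) → Aug 19, 1694 (1282 left).
+365 (one year) → Aug 19, 1695 (917 left).
+366 (one year; includes Feb 29, 1696) → Aug 19, 1696 (551 left).
+365 (one year) → Aug 19, 1697 (186 left).
Aug has 31 days: +13 → Sep 1, 1697 (173 left).
Sep has 30 days: +30 → Oct 1, 1697 (143 left).
Oct has 31 days: +31 → Nov 1, 1697 (112 left).
Nov has 30 days: +30 → Dec 1, 1697 (82 left).
Dec has 31 days: +31 → Jan 1, 1698 (51 left).
Jan has 31 days: +31 → Feb 1, 1698 (20 left).
+20 → Feb 21, 1698.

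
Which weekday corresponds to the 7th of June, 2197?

January 1, 2197 is a Sunday.
Jan 1, 2197 → Feb 1, 2197: 31 days (January has 31).
Feb 1, 2197 → Mar 1, 2197: 28 days (February has 28).
Mar 1, 2197 → Apr 1, 2197: 31 days (March has 31).
Apr 1, 2197 → May 1, 2197: 30 days (April has 30).
May 1, 2197 → Jun 1, 2197: 31 days (May has 31).
Jun 1, 2197 → Jun 7, 2197: 6 days.
Total: 157 days.
157 mod 7 = 3, so Sunday + 3 = Wednesday.

Wednesday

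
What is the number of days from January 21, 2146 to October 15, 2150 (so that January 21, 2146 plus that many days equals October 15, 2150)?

1728

Jan 21, 2146 → Jan 21, 2147: 365 days.
Jan 21, 2147 → Jan 21, 2148: 365 days.
Jan 21, 2148 → Jan 21, 2149: 366 days (Feb 29, 2148 is in that span).
Jan 21, 2149 → Jan 21, 2150: 365 days.
Jan 21, 2150 → Feb 21, 2150: 31 days (January has 31).
Feb 21, 2150 → Mar 21, 2150: 28 days (February has 28).
Mar 21, 2150 → Apr 21, 2150: 31 days (March has 31).
Apr 21, 2150 → May 21, 2150: 30 days (April has 30).
May 21, 2150 → Jun 21, 2150: 31 days (May has 31).
Jun 21, 2150 → Jul 21, 2150: 30 days (June has 30).
Jul 21, 2150 → Aug 21, 2150: 31 days (July has 31).
Aug 21, 2150 → Sep 21, 2150: 31 days (August has 31).
Sep 21, 2150 → Oct 15, 2150: 24 days.
Total: 1728 days.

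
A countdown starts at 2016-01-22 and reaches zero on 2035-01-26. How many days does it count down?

6944

Jan 22, 2016 → Jan 22, 2017: 366 days (Feb 29, 2016 is in that span).
Jan 22, 2017 → Jan 22, 2018: 365 days.
Jan 22, 2018 → Jan 22, 2019: 365 days.
Jan 22, 2019 → Jan 22, 2020: 365 days.
Jan 22, 2020 → Jan 22, 2021: 366 days (Feb 29, 2020 is in that span).
Jan 22, 2021 → Jan 22, 2022: 365 days.
Jan 22, 2022 → Jan 22, 2023: 365 days.
Jan 22, 2023 → Jan 22, 2024: 365 days.
Jan 22, 2024 → Jan 22, 2025: 366 days (Feb 29, 2024 is in that span).
Jan 22, 2025 → Jan 22, 2026: 365 days.
Jan 22, 2026 → Jan 22, 2027: 365 days.
Jan 22, 2027 → Jan 22, 2028: 365 days.
Jan 22, 2028 → Jan 22, 2029: 366 days (Feb 29, 2028 is in that span).
Jan 22, 2029 → Jan 22, 2030: 365 days.
Jan 22, 2030 → Jan 22, 2031: 365 days.
Jan 22, 2031 → Jan 22, 2032: 365 days.
Jan 22, 2032 → Jan 22, 2033: 366 days (Feb 29, 2032 is in that span).
Jan 22, 2033 → Jan 22, 2034: 365 days.
Jan 22, 2034 → Feb 22, 2034: 31 days (January has 31).
Feb 22, 2034 → Mar 22, 2034: 28 days (February has 28).
Mar 22, 2034 → Apr 22, 2034: 31 days (March has 31).
Apr 22, 2034 → May 22, 2034: 30 days (April has 30).
May 22, 2034 → Jun 22, 2034: 31 days (May has 31).
Jun 22, 2034 → Jul 22, 2034: 30 days (June has 30).
Jul 22, 2034 → Aug 22, 2034: 31 days (July has 31).
Aug 22, 2034 → Sep 22, 2034: 31 days (August has 31).
Sep 22, 2034 → Oct 22, 2034: 30 days (September has 30).
Oct 22, 2034 → Nov 22, 2034: 31 days (October has 31).
Nov 22, 2034 → Dec 22, 2034: 30 days (November has 30).
Dec 22, 2034 → Jan 22, 2035: 31 days (December has 31).
Jan 22, 2035 → Jan 26, 2035: 4 days.
Total: 6944 days.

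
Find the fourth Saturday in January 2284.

January 26, 2284

January 1, 2284 is a Tuesday.
The first Saturday is therefore January 5 (4 days later).
The fourth Saturday is 5 + 3×7 = January 26.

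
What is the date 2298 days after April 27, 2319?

+366 (one year; includes Feb 29, 2320) → Apr 27, 2320 (1932 left).
+365 (one year) → Apr 27, 2321 (1567 left).
+365 (one year) → Apr 27, 2322 (1202 left).
+365 (one year) → Apr 27, 2323 (837 left).
+366 (one year; includes Feb 29, 2324) → Apr 27, 2324 (471 left).
+365 (one year) → Apr 27, 2325 (106 left).
Apr has 30 days: +4 → May 1, 2325 (102 left).
May has 31 days: +31 → Jun 1, 2325 (71 left).
Jun has 30 days: +30 → Jul 1, 2325 (41 left).
Jul has 31 days: +31 → Aug 1, 2325 (10 left).
+10 → Aug 11, 2325.

August 11, 2325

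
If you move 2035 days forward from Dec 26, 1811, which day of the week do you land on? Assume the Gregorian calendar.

Tuesday

Dec 26, 1811 is a Thursday.
2035 mod 7 = 5, so 2035 days after a Thursday is Thursday + 5 = Tuesday.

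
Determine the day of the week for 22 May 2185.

Doomsday rule: the anchor day for the 2100s is Sunday. For year 85: 85÷12 = 7 r 1, and 1÷4 = 0, so 7+1+0 = 8.
Sunday + 8 ≡ Monday — that's 2185's doomsday.
In May the doomsday date is May 9.
May 22 is 13 days after May 9; 13 mod 7 = 6, so Monday + 6 = Sunday.

Sunday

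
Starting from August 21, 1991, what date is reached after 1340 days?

+366 (one year; includes Feb 29, 1992) → Aug 21, 1992 (974 left).
+365 (one year) → Aug 21, 1993 (609 left).
+365 (one year) → Aug 21, 1994 (244 left).
Aug has 31 days: +11 → Sep 1, 1994 (233 left).
Sep has 30 days: +30 → Oct 1, 1994 (203 left).
Oct has 31 days: +31 → Nov 1, 1994 (172 left).
Nov has 30 days: +30 → Dec 1, 1994 (142 left).
Dec has 31 days: +31 → Jan 1, 1995 (111 left).
Jan has 31 days: +31 → Feb 1, 1995 (80 left).
Feb has 28 days: +28 → Mar 1, 1995 (52 left).
Mar has 31 days: +31 → Apr 1, 1995 (21 left).
+21 → Apr 22, 1995.

April 22, 1995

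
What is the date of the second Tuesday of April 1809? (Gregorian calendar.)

April 11, 1809

April 1, 1809 is a Saturday.
The first Tuesday is therefore April 4 (3 days later).
The second Tuesday is 4 + 1×7 = April 11.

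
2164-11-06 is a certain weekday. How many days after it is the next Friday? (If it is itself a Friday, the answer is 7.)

Nov 6, 2164 is a Tuesday.
From Tuesday to the next Friday is 3 days.

3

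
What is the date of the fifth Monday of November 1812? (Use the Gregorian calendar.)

November 30, 1812

November 1, 1812 is a Sunday.
The first Monday is therefore November 2 (1 days later).
The fifth Monday is 2 + 4×7 = November 30.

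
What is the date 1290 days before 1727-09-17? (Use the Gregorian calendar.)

March 6, 1724

−365 (one year) → Sep 17, 1726 (925 left).
−365 (one year) → Sep 17, 1725 (560 left).
−365 (one year) → Sep 17, 1724 (195 left).
−17 → Aug 31, 1724 (end of Aug, 31 days; 178 left).
−31 → Jul 31, 1724 (end of Jul, 31 days; 147 left).
−31 → Jun 30, 1724 (end of Jun, 30 days; 116 left).
−30 → May 31, 1724 (end of May, 31 days; 86 left).
−31 → Apr 30, 1724 (end of Apr, 30 days; 55 left).
−30 → Mar 31, 1724 (end of Mar, 31 days; 25 left).
−25 → Mar 6, 1724.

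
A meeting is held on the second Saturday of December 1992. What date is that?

December 1, 1992 is a Tuesday.
The first Saturday is therefore December 5 (4 days later).
The second Saturday is 5 + 1×7 = December 12.

December 12, 1992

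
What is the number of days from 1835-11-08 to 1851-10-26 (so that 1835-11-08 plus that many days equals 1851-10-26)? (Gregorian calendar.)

5831

Nov 8, 1835 → Nov 8, 1836: 366 days (Feb 29, 1836 is in that span).
Nov 8, 1836 → Nov 8, 1837: 365 days.
Nov 8, 1837 → Nov 8, 1838: 365 days.
Nov 8, 1838 → Nov 8, 1839: 365 days.
Nov 8, 1839 → Nov 8, 1840: 366 days (Feb 29, 1840 is in that span).
Nov 8, 1840 → Nov 8, 1841: 365 days.
Nov 8, 1841 → Nov 8, 1842: 365 days.
Nov 8, 1842 → Nov 8, 1843: 365 days.
Nov 8, 1843 → Nov 8, 1844: 366 days (Feb 29, 1844 is in that span).
Nov 8, 1844 → Nov 8, 1845: 365 days.
Nov 8, 1845 → Nov 8, 1846: 365 days.
Nov 8, 1846 → Nov 8, 1847: 365 days.
Nov 8, 1847 → Nov 8, 1848: 366 days (Feb 29, 1848 is in that span).
Nov 8, 1848 → Nov 8, 1849: 365 days.
Nov 8, 1849 → Nov 8, 1850: 365 days.
Nov 8, 1850 → Dec 8, 1850: 30 days (November has 30).
Dec 8, 1850 → Jan 8, 1851: 31 days (December has 31).
Jan 8, 1851 → Feb 8, 1851: 31 days (January has 31).
Feb 8, 1851 → Mar 8, 1851: 28 days (February has 28).
Mar 8, 1851 → Apr 8, 1851: 31 days (March has 31).
Apr 8, 1851 → May 8, 1851: 30 days (April has 30).
May 8, 1851 → Jun 8, 1851: 31 days (May has 31).
Jun 8, 1851 → Jul 8, 1851: 30 days (June has 30).
Jul 8, 1851 → Aug 8, 1851: 31 days (July has 31).
Aug 8, 1851 → Sep 8, 1851: 31 days (August has 31).
Sep 8, 1851 → Oct 8, 1851: 30 days (September has 30).
Oct 8, 1851 → Oct 26, 1851: 18 days.
Total: 5831 days.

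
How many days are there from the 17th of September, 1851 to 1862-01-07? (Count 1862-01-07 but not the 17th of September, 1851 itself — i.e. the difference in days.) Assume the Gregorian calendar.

3765

Sep 17, 1851 → Sep 17, 1852: 366 days (Feb 29, 1852 is in that span).
Sep 17, 1852 → Sep 17, 1853: 365 days.
Sep 17, 1853 → Sep 17, 1854: 365 days.
Sep 17, 1854 → Sep 17, 1855: 365 days.
Sep 17, 1855 → Sep 17, 1856: 366 days (Feb 29, 1856 is in that span).
Sep 17, 1856 → Sep 17, 1857: 365 days.
Sep 17, 1857 → Sep 17, 1858: 365 days.
Sep 17, 1858 → Sep 17, 1859: 365 days.
Sep 17, 1859 → Sep 17, 1860: 366 days (Feb 29, 1860 is in that span).
Sep 17, 1860 → Sep 17, 1861: 365 days.
Sep 17, 1861 → Oct 17, 1861: 30 days (September has 30).
Oct 17, 1861 → Nov 17, 1861: 31 days (October has 31).
Nov 17, 1861 → Dec 17, 1861: 30 days (November has 30).
Dec 17, 1861 → Jan 7, 1862: 21 days.
Total: 3765 days.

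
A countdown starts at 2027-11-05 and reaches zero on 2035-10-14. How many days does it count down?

2900

Nov 5, 2027 → Nov 5, 2028: 366 days (Feb 29, 2028 is in that span).
Nov 5, 2028 → Nov 5, 2029: 365 days.
Nov 5, 2029 → Nov 5, 2030: 365 days.
Nov 5, 2030 → Nov 5, 2031: 365 days.
Nov 5, 2031 → Nov 5, 2032: 366 days (Feb 29, 2032 is in that span).
Nov 5, 2032 → Nov 5, 2033: 365 days.
Nov 5, 2033 → Nov 5, 2034: 365 days.
Nov 5, 2034 → Dec 5, 2034: 30 days (November has 30).
Dec 5, 2034 → Jan 5, 2035: 31 days (December has 31).
Jan 5, 2035 → Feb 5, 2035: 31 days (January has 31).
Feb 5, 2035 → Mar 5, 2035: 28 days (February has 28).
Mar 5, 2035 → Apr 5, 2035: 31 days (March has 31).
Apr 5, 2035 → May 5, 2035: 30 days (April has 30).
May 5, 2035 → Jun 5, 2035: 31 days (May has 31).
Jun 5, 2035 → Jul 5, 2035: 30 days (June has 30).
Jul 5, 2035 → Aug 5, 2035: 31 days (July has 31).
Aug 5, 2035 → Sep 5, 2035: 31 days (August has 31).
Sep 5, 2035 → Oct 5, 2035: 30 days (September has 30).
Oct 5, 2035 → Oct 14, 2035: 9 days.
Total: 2900 days.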